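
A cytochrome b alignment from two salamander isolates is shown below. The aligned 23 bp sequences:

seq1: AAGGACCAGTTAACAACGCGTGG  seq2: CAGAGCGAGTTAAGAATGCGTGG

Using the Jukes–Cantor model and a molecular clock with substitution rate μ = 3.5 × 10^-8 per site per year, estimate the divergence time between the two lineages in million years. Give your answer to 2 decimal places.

The sequences differ at 6 of 23 sites (1, 4, 5, 7, 14, 17), so p = 6/23 ≈ 0.26087.
d = −(3/4) ln(1 − 4p/3) = −0.75 ln(1 − 0.347827) = −0.75 ln(0.652173)
  = −0.75 × (-0.427445) = 0.320584 substitutions/site.
Under a molecular clock d = 2μt, so t = d/(2μ) = 0.320584 / (2 × 3.5 × 10^-8) = 4.58 million years.

4.58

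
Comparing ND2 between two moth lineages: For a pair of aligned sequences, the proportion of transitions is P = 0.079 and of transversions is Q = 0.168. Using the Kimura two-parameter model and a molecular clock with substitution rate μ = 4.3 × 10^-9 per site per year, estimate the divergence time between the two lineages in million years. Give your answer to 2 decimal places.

34.84

Under the Kimura two-parameter model, d = −½ ln(1 − 2P − Q) − ¼ ln(1 − 2Q).
1 − 2P − Q = 0.674, giving −½ ln(0.674) = 0.197263.
1 − 2Q = 0.664, giving −¼ ln(0.664) = 0.102368.
d = 0.197263 + 0.102368 = 0.299631.
Under a molecular clock d = 2μt, so t = d/(2μ) = 0.299631 / (2 × 4.3 × 10^-9) = 34.84 million years.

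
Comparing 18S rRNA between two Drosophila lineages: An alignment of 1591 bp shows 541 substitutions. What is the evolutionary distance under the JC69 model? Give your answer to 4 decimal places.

0.4530

p = 541/1591 ≈ 0.340038.
d = −(3/4) ln(1 − 4p/3) = −0.75 ln(1 − 0.453384) = −0.75 ln(0.546616)
  = −0.75 × (-0.604009) = 0.453007 substitutions/site.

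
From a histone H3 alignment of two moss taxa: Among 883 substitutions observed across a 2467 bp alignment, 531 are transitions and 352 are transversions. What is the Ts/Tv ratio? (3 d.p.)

1.509

R = 531/352 = 1.508522… ≈ 1.509 (to 3 d.p.).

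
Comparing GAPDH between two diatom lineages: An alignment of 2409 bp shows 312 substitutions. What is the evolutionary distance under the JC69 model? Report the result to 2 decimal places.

0.14

p = 312/2409 ≈ 0.129514.
d = −(3/4) ln(1 − 4p/3) = −0.75 ln(1 − 0.172685) = −0.75 ln(0.827315)
  = −0.75 × (-0.189570) = 0.142178 substitutions/site.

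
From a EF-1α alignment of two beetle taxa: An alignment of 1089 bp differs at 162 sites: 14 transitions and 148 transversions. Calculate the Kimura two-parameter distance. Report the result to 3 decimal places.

0.167

P = 14/1089 ≈ 0.012856 and Q = 148/1089 ≈ 0.135904.
Under the Kimura two-parameter model, d = −½ ln(1 − 2P − Q) − ¼ ln(1 − 2Q).
1 − 2P − Q = 0.838384, giving −½ ln(0.838384) = 0.088140.
1 − 2Q = 0.728192, giving −¼ ln(0.728192) = 0.079298.
d = 0.088140 + 0.079298 = 0.167438.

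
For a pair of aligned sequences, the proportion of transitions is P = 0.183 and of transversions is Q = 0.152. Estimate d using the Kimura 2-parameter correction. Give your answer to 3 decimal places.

Under the Kimura two-parameter model, d = −½ ln(1 − 2P − Q) − ¼ ln(1 − 2Q).
1 − 2P − Q = 0.482, giving −½ ln(0.482) = 0.364906.
1 − 2Q = 0.696, giving −¼ ln(0.696) = 0.090601.
d = 0.364906 + 0.090601 = 0.455507.

0.456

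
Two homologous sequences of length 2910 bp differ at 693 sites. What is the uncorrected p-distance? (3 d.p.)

0.238

p = 693/2910 = 0.238144… ≈ 0.238 (to 3 d.p.).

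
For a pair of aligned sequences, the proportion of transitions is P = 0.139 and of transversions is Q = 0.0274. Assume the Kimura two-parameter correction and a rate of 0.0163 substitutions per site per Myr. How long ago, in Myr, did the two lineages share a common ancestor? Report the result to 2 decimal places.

6.02

Under the Kimura two-parameter model, d = −½ ln(1 − 2P − Q) − ¼ ln(1 − 2Q).
1 − 2P − Q = 0.6946, giving −½ ln(0.6946) = 0.182210.
1 − 2Q = 0.9452, giving −¼ ln(0.9452) = 0.014090.
d = 0.182210 + 0.014090 = 0.196300.
Under a molecular clock d = 2μt, so t = d/(2μ) = 0.196300 / (2 × 0.0163) = 6.02 Myr.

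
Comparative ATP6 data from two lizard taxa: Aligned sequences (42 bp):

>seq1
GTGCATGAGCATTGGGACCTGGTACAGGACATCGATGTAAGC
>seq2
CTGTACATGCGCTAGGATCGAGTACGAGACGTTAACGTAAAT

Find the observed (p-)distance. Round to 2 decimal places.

The sequences differ at 19 of 42 positions.
p = 19/42 = 0.452380… ≈ 0.45 (to 2 d.p.).

0.45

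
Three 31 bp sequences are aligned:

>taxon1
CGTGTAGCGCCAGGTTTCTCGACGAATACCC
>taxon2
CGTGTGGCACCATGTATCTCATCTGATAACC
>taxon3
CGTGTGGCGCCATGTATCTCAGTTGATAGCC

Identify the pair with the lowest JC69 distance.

taxon1–taxon2: 9/31 differ, p = 0.290, d = 0.367.
taxon1–taxon3: 9/31 differ, p = 0.290, d = 0.367.
taxon2–taxon3: 4/31 differ, p = 0.129, d = 0.142.
The smallest distance is between taxon2 and taxon3.

taxon2 and taxon3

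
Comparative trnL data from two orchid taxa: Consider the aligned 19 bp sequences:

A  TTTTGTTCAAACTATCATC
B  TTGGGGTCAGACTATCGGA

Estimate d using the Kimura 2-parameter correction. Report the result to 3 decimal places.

Of 19 sites, 2 differences are transitions and 5 are transversions, so P = 2/19 ≈ 0.105263 and Q = 5/19 ≈ 0.263158.
Under the Kimura two-parameter model, d = −½ ln(1 − 2P − Q) − ¼ ln(1 − 2Q).
1 − 2P − Q = 0.526316, giving −½ ln(0.526316) = 0.320927.
1 − 2Q = 0.473684, giving −¼ ln(0.473684) = 0.186804.
d = 0.320927 + 0.186804 = 0.507731.

0.508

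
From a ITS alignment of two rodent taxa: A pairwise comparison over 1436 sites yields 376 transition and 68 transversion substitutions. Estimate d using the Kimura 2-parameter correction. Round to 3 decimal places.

P = 376/1436 ≈ 0.261838 and Q = 68/1436 ≈ 0.047354.
Under the Kimura two-parameter model, d = −½ ln(1 − 2P − Q) − ¼ ln(1 − 2Q).
1 − 2P − Q = 0.42897, giving −½ ln(0.42897) = 0.423184.
1 − 2Q = 0.905292, giving −¼ ln(0.905292) = 0.024874.
d = 0.423184 + 0.024874 = 0.448058.

0.448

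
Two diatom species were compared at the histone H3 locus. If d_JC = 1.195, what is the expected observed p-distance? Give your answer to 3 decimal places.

0.598

p = (3/4)(1 − e^(−4d/3)) = 0.75 × (1 − e^(-1.593333)) = 0.75 × (1 − 0.203247) = 0.597565.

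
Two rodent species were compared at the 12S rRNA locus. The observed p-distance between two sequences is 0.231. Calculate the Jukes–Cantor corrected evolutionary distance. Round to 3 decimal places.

d = −(3/4) ln(1 − 4p/3) = −0.75 ln(1 − 0.308) = −0.75 ln(0.692)
  = −0.75 × (-0.368169) = 0.276127 substitutions/site.

0.276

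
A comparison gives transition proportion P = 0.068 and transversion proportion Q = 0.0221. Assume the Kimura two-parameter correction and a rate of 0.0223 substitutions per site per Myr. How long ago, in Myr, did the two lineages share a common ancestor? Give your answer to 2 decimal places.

Under the Kimura two-parameter model, d = −½ ln(1 − 2P − Q) − ¼ ln(1 − 2Q).
1 − 2P − Q = 0.8419, giving −½ ln(0.8419) = 0.086047.
1 − 2Q = 0.9558, giving −¼ ln(0.9558) = 0.011302.
d = 0.086047 + 0.011302 = 0.097349.
Under a molecular clock d = 2μt, so t = d/(2μ) = 0.097349 / (2 × 0.0223) = 2.18 Myr.

2.18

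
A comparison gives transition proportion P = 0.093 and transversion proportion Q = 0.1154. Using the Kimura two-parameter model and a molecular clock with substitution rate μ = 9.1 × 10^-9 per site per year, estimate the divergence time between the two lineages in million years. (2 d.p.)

13.46

Under the Kimura two-parameter model, d = −½ ln(1 − 2P − Q) − ¼ ln(1 − 2Q).
1 − 2P − Q = 0.6986, giving −½ ln(0.6986) = 0.179338.
1 − 2Q = 0.7692, giving −¼ ln(0.7692) = 0.065601.
d = 0.179338 + 0.065601 = 0.244939.
Under a molecular clock d = 2μt, so t = d/(2μ) = 0.244939 / (2 × 9.1 × 10^-9) = 13.46 million years.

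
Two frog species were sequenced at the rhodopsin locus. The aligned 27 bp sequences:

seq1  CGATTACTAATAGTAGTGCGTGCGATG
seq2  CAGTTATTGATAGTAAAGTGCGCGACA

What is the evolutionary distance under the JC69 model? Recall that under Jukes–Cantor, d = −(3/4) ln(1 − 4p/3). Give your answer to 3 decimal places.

0.511

The sequences differ at 10 of 27 sites (2, 3, 7, 9, 16, 17, 19, 21, 26, 27), so p = 10/27 ≈ 0.37037.
d = −(3/4) ln(1 − 4p/3) = −0.75 ln(1 − 0.493827) = −0.75 ln(0.506173)
  = −0.75 × (-0.680877) = 0.510658 substitutions/site.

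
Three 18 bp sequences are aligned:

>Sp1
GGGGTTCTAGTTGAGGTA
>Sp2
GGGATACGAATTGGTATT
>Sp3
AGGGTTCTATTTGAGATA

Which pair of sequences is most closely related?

Sp1–Sp2: 8/18 differ, p = 0.444, d = 0.673.
Sp1–Sp3: 3/18 differ, p = 0.167, d = 0.188.
Sp2–Sp3: 8/18 differ, p = 0.444, d = 0.673.
The smallest distance is between Sp1 and Sp3.

Sp1 and Sp3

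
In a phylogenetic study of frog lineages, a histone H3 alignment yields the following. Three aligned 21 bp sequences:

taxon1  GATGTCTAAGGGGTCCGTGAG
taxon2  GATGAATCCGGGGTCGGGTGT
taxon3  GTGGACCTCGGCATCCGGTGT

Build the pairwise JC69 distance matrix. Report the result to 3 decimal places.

taxon1–taxon2: 9/21 sites differ → p ≈ 0.428571, d = −0.75 ln(1 − 0.571428) = 0.635472 ≈ 0.635.
taxon1–taxon3: 12/21 sites differ → p ≈ 0.571429, d = −0.75 ln(1 − 0.761905) = 1.076314 ≈ 1.076.
taxon2–taxon3: 8/21 sites differ → p ≈ 0.380952, d = −0.75 ln(1 − 0.507936) = 0.531860 ≈ 0.532.

d(taxon1,taxon2) = 0.635, d(taxon1,taxon3) = 1.076, d(taxon2,taxon3) = 0.532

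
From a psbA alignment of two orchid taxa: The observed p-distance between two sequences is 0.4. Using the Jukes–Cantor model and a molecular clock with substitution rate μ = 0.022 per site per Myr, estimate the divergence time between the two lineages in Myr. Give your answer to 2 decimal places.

d = −(3/4) ln(1 − 4p/3) = −0.75 ln(1 − 0.533333) = −0.75 ln(0.466667)
  = −0.75 × (-0.762139) = 0.571604 substitutions/site.
Under a molecular clock d = 2μt, so t = d/(2μ) = 0.571604 / (2 × 0.022) = 12.99 Myr.

12.99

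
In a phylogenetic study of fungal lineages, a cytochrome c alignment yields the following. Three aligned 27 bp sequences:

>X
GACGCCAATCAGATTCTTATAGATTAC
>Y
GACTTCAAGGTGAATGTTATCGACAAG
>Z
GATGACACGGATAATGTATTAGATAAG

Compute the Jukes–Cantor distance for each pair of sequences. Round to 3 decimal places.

d(X,Y) = 0.588, d(X,Z) = 0.673, d(Y,Z) = 0.511

X–Y: 11/27 sites differ → p ≈ 0.407407, d = −0.75 ln(1 − 0.543209) = 0.587647 ≈ 0.588.
X–Z: 12/27 sites differ → p ≈ 0.444444, d = −0.75 ln(1 − 0.592592) = 0.673455 ≈ 0.673.
Y–Z: 10/27 sites differ → p ≈ 0.37037, d = −0.75 ln(1 − 0.493827) = 0.510658 ≈ 0.511.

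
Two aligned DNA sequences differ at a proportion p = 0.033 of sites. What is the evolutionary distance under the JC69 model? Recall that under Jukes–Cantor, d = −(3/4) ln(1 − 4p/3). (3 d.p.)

d = −(3/4) ln(1 − 4p/3) = −0.75 ln(1 − 0.044) = −0.75 ln(0.956)
  = −0.75 × (-0.044997) = 0.033748 substitutions/site.

0.034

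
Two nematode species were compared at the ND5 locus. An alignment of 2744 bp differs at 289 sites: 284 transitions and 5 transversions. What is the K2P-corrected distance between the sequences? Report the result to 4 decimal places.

0.1180

P = 284/2744 ≈ 0.103499 and Q = 5/2744 ≈ 0.001822.
Under the Kimura two-parameter model, d = −½ ln(1 − 2P − Q) − ¼ ln(1 − 2Q).
1 − 2P − Q = 0.79118, giving −½ ln(0.79118) = 0.117115.
1 − 2Q = 0.996356, giving −¼ ln(0.996356) = 0.000913.
d = 0.117115 + 0.000913 = 0.118028.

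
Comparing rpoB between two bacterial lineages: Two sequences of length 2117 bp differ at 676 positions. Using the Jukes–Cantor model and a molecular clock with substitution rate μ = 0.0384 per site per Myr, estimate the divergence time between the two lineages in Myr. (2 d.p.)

p = 676/2117 ≈ 0.31932.
d = −(3/4) ln(1 − 4p/3) = −0.75 ln(1 − 0.42576) = −0.75 ln(0.57424)
  = −0.75 × (-0.554708) = 0.416031 substitutions/site.
Under a molecular clock d = 2μt, so t = d/(2μ) = 0.416031 / (2 × 0.0384) = 5.42 Myr.

5.42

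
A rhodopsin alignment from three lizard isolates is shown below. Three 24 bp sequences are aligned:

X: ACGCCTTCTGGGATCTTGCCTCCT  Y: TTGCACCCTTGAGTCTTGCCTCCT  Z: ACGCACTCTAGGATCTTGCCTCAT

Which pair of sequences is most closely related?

X and Z

X–Y: 8/24 differ, p = 0.333, d = 0.441.
X–Z: 4/24 differ, p = 0.167, d = 0.188.
Y–Z: 7/24 differ, p = 0.292, d = 0.369.
The smallest distance is between X and Z.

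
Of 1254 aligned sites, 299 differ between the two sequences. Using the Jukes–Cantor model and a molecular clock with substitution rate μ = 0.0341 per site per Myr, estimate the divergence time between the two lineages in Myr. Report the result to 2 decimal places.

4.21

p = 299/1254 ≈ 0.238437.
d = −(3/4) ln(1 − 4p/3) = −0.75 ln(1 − 0.317916) = −0.75 ln(0.682084)
  = −0.75 × (-0.382602) = 0.286952 substitutions/site.
Under a molecular clock d = 2μt, so t = d/(2μ) = 0.286952 / (2 × 0.0341) = 4.21 Myr.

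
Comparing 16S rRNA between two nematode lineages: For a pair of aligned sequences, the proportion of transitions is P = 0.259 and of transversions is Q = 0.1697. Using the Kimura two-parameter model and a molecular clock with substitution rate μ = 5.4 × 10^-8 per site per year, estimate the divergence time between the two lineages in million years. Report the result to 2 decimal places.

Under the Kimura two-parameter model, d = −½ ln(1 − 2P − Q) − ¼ ln(1 − 2Q).
1 − 2P − Q = 0.3123, giving −½ ln(0.3123) = 0.581896.
1 − 2Q = 0.6606, giving −¼ ln(0.6606) = 0.103652.
d = 0.581896 + 0.103652 = 0.685548.
Under a molecular clock d = 2μt, so t = d/(2μ) = 0.685548 / (2 × 5.4 × 10^-8) = 6.35 million years.

6.35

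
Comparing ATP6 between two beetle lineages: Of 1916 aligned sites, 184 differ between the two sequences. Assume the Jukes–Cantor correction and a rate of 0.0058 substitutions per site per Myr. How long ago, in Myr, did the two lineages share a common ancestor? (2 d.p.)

8.86

p = 184/1916 ≈ 0.096033.
d = −(3/4) ln(1 − 4p/3) = −0.75 ln(1 − 0.128044) = −0.75 ln(0.871956)
  = −0.75 × (-0.137016) = 0.102762 substitutions/site.
Under a molecular clock d = 2μt, so t = d/(2μ) = 0.102762 / (2 × 0.0058) = 8.86 Myr.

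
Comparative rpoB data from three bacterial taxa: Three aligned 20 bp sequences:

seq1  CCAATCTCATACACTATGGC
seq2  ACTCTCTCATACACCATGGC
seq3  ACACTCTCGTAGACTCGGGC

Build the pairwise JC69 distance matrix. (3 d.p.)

seq1–seq2: 4/20 sites differ → p = 0.2, d = −0.75 ln(1 − 0.266667) = 0.232617 ≈ 0.233.
seq1–seq3: 6/20 sites differ → p = 0.3, d = −0.75 ln(1 − 0.4) = 0.383119 ≈ 0.383.
seq2–seq3: 6/20 sites differ → p = 0.3, d = −0.75 ln(1 − 0.4) = 0.383119 ≈ 0.383.

d(seq1,seq2) = 0.233, d(seq1,seq3) = 0.383, d(seq2,seq3) = 0.383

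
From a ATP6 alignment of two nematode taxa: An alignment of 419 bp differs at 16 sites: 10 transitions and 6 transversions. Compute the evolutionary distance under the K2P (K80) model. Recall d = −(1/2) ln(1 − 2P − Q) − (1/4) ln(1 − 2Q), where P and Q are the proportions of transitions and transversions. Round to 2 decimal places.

0.04

P = 10/419 ≈ 0.023866 and Q = 6/419 ≈ 0.01432.
Under the Kimura two-parameter model, d = −½ ln(1 − 2P − Q) − ¼ ln(1 − 2Q).
1 − 2P − Q = 0.937948, giving −½ ln(0.937948) = 0.032030.
1 − 2Q = 0.97136, giving −¼ ln(0.97136) = 0.007265.
d = 0.032030 + 0.007265 = 0.039295.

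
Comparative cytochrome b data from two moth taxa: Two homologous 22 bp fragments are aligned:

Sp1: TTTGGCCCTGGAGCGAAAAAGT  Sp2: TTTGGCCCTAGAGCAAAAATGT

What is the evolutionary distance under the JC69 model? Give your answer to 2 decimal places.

The sequences differ at 3 of 22 sites (10, 15, 20), so p = 3/22 ≈ 0.136364.
d = −(3/4) ln(1 − 4p/3) = −0.75 ln(1 − 0.181819) = −0.75 ln(0.818181)
  = −0.75 × (-0.200672) = 0.150504 substitutions/site.

0.15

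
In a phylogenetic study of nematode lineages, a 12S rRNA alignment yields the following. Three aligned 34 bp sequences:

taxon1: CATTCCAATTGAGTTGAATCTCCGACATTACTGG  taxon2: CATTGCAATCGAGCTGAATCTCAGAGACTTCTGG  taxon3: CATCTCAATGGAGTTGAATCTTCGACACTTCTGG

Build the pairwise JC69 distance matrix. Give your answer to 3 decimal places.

taxon1–taxon2: 7/34 sites differ → p ≈ 0.205882, d = −0.75 ln(1 − 0.274509) = 0.240680 ≈ 0.241.
taxon1–taxon3: 6/34 sites differ → p ≈ 0.176471, d = −0.75 ln(1 − 0.235295) = 0.201199 ≈ 0.201.
taxon2–taxon3: 7/34 sites differ → p ≈ 0.205882, d = −0.75 ln(1 − 0.274509) = 0.240680 ≈ 0.241.

d(taxon1,taxon2) = 0.241, d(taxon1,taxon3) = 0.201, d(taxon2,taxon3) = 0.241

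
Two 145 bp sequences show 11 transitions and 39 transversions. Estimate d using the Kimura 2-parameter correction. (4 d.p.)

0.4660

P = 11/145 ≈ 0.075862 and Q = 39/145 ≈ 0.268966.
Under the Kimura two-parameter model, d = −½ ln(1 − 2P − Q) − ¼ ln(1 − 2Q).
1 − 2P − Q = 0.57931, giving −½ ln(0.57931) = 0.272959.
1 − 2Q = 0.462068, giving −¼ ln(0.462068) = 0.193011.
d = 0.272959 + 0.193011 = 0.465970.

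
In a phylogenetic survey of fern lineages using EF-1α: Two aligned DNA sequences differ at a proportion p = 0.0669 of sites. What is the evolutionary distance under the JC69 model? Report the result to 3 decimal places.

d = −(3/4) ln(1 − 4p/3) = −0.75 ln(1 − 0.0892) = −0.75 ln(0.9108)
  = −0.75 × (-0.093432) = 0.070074 substitutions/site.

0.070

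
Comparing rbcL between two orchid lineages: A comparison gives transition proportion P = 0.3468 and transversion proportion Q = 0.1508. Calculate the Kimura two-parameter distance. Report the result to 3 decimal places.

1.020

Under the Kimura two-parameter model, d = −½ ln(1 − 2P − Q) − ¼ ln(1 − 2Q).
1 − 2P − Q = 0.1556, giving −½ ln(0.1556) = 0.930233.
1 − 2Q = 0.6984, giving −¼ ln(0.6984) = 0.089741.
d = 0.930233 + 0.089741 = 1.019974.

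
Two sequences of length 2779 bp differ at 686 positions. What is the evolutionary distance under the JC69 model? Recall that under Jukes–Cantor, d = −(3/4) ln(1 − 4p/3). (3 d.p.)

0.299

p = 686/2779 ≈ 0.246851.
d = −(3/4) ln(1 − 4p/3) = −0.75 ln(1 − 0.329135) = −0.75 ln(0.670865)
  = −0.75 × (-0.399187) = 0.299390 substitutions/site.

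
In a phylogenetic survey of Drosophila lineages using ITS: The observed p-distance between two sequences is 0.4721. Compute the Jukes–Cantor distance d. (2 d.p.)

0.74

d = −(3/4) ln(1 − 4p/3) = −0.75 ln(1 − 0.629467) = −0.75 ln(0.370533)
  = −0.75 × (-0.992813) = 0.744610 substitutions/site.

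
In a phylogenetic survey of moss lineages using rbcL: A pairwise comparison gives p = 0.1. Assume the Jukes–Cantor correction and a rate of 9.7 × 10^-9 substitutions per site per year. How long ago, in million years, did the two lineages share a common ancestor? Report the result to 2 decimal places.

5.53

d = −(3/4) ln(1 − 4p/3) = −0.75 ln(1 − 0.133333) = −0.75 ln(0.866667)
  = −0.75 × (-0.143100) = 0.107325 substitutions/site.
Under a molecular clock d = 2μt, so t = d/(2μ) = 0.107325 / (2 × 9.7 × 10^-9) = 5.53 million years.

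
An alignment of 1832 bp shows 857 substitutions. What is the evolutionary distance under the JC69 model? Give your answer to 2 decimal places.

p = 857/1832 ≈ 0.467795.
d = −(3/4) ln(1 − 4p/3) = −0.75 ln(1 − 0.623727) = −0.75 ln(0.376273)
  = −0.75 × (-0.977440) = 0.733080 substitutions/site.

0.73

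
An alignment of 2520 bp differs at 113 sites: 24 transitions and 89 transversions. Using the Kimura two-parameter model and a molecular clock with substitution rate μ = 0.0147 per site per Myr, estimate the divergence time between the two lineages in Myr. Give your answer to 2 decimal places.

1.57

P = 24/2520 ≈ 0.009524 and Q = 89/2520 ≈ 0.035317.
Under the Kimura two-parameter model, d = −½ ln(1 − 2P − Q) − ¼ ln(1 − 2Q).
1 − 2P − Q = 0.945635, giving −½ ln(0.945635) = 0.027949.
1 − 2Q = 0.929366, giving −¼ ln(0.929366) = 0.018313.
d = 0.027949 + 0.018313 = 0.046262.
Under a molecular clock d = 2μt, so t = d/(2μ) = 0.046262 / (2 × 0.0147) = 1.57 Myr.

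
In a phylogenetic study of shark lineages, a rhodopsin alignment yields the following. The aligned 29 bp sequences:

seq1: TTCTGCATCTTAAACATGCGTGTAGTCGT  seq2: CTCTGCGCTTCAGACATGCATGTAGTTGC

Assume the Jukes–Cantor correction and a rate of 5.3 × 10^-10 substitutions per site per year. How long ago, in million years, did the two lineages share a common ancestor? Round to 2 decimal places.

The sequences differ at 9 of 29 sites (1, 7, 8, 9, 11, 13, 20, 27, 29), so p = 9/29 ≈ 0.310345.
d = −(3/4) ln(1 − 4p/3) = −0.75 ln(1 − 0.413793) = −0.75 ln(0.586207)
  = −0.75 × (-0.534082) = 0.400562 substitutions/site.
Under a molecular clock d = 2μt, so t = d/(2μ) = 0.400562 / (2 × 5.3 × 10^-10) = 377.89 million years.

377.89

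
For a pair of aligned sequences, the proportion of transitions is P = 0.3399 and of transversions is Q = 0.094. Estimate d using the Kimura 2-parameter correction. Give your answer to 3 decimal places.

Under the Kimura two-parameter model, d = −½ ln(1 − 2P − Q) − ¼ ln(1 − 2Q).
1 − 2P − Q = 0.2262, giving −½ ln(0.2262) = 0.743168.
1 − 2Q = 0.812, giving −¼ ln(0.812) = 0.052064.
d = 0.743168 + 0.052064 = 0.795232.

0.795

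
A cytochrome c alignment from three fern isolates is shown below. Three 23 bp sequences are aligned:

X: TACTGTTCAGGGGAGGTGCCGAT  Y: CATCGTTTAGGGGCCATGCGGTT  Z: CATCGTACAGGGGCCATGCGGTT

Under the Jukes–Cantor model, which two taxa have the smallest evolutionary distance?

X–Y: 9/23 differ, p = 0.391, d = 0.553.
X–Z: 9/23 differ, p = 0.391, d = 0.553.
Y–Z: 2/23 differ, p = 0.087, d = 0.092.
The smallest distance is between Y and Z.

Y and Z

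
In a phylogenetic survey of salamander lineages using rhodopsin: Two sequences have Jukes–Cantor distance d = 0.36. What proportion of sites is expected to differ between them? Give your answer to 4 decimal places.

p = (3/4)(1 − e^(−4d/3)) = 0.75 × (1 − e^(-0.48)) = 0.75 × (1 − 0.618783) = 0.285913.

0.2859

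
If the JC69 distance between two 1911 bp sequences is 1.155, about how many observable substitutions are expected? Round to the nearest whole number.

Invert JC69: p = (3/4)(1 − e^(−4d/3)) = 0.75 × (1 − e^(-1.54)) = 0.75 × (1 − 0.214381) = 0.589214.
Expected differing sites = pL ≈ 0.589214 × 1911 = 1125.987954 ≈ 1126.

1126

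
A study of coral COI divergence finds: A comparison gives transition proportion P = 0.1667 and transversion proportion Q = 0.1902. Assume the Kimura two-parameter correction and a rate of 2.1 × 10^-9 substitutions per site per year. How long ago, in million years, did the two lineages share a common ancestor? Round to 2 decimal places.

116.77

Under the Kimura two-parameter model, d = −½ ln(1 − 2P − Q) − ¼ ln(1 − 2Q).
1 − 2P − Q = 0.4764, giving −½ ln(0.4764) = 0.370749.
1 − 2Q = 0.6196, giving −¼ ln(0.6196) = 0.119670.
d = 0.370749 + 0.119670 = 0.490419.
Under a molecular clock d = 2μt, so t = d/(2μ) = 0.490419 / (2 × 2.1 × 10^-9) = 116.77 million years.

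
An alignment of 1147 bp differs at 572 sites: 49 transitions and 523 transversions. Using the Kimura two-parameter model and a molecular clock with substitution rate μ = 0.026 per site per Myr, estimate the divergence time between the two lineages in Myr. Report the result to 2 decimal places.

P = 49/1147 ≈ 0.04272 and Q = 523/1147 ≈ 0.455972.
Under the Kimura two-parameter model, d = −½ ln(1 − 2P − Q) − ¼ ln(1 − 2Q).
1 − 2P − Q = 0.458588, giving −½ ln(0.458588) = 0.389802.
1 − 2Q = 0.088056, giving −¼ ln(0.088056) = 0.607446.
d = 0.389802 + 0.607446 = 0.997248.
Under a molecular clock d = 2μt, so t = d/(2μ) = 0.997248 / (2 × 0.026) = 19.18 Myr.

19.18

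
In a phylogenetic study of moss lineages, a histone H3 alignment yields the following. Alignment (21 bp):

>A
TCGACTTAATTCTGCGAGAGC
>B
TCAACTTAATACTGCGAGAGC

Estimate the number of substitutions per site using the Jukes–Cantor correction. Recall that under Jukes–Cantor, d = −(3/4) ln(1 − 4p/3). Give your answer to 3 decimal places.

0.102

The sequences differ at 2 of 21 sites (3, 11), so p = 2/21 ≈ 0.095238.
d = −(3/4) ln(1 − 4p/3) = −0.75 ln(1 − 0.126984) = −0.75 ln(0.873016)
  = −0.75 × (-0.135801) = 0.101851 substitutions/site.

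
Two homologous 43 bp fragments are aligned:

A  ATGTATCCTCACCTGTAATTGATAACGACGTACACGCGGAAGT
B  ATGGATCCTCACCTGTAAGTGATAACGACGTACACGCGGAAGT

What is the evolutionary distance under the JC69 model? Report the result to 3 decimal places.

The sequences differ at 2 of 43 sites (4, 19), so p = 2/43 ≈ 0.046512.
d = −(3/4) ln(1 − 4p/3) = −0.75 ln(1 − 0.062016) = −0.75 ln(0.937984)
  = −0.75 × (-0.064022) = 0.048017 substitutions/site.

0.048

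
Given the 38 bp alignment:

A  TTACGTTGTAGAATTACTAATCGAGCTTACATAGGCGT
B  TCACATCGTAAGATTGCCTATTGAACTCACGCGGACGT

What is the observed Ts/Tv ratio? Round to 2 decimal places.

14.00

Transitions are A↔G and C↔T; transversions are all other mismatches.
Transitions: 14. Transversions: 1.
R = 14/1 = 14.00.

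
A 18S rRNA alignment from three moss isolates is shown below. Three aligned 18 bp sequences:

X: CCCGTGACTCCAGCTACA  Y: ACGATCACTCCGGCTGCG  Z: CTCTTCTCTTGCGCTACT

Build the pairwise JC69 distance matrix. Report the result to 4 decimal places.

X–Y: 7/18 sites differ → p ≈ 0.388889, d = −0.75 ln(1 − 0.518519) = 0.548166 ≈ 0.5482.
X–Z: 8/18 sites differ → p ≈ 0.444444, d = −0.75 ln(1 − 0.592592) = 0.673455 ≈ 0.6735.
Y–Z: 10/18 sites differ → p ≈ 0.555556, d = −0.75 ln(1 − 0.740741) = 1.012446 ≈ 1.0124.

d(X,Y) = 0.5482, d(X,Z) = 0.6735, d(Y,Z) = 1.0124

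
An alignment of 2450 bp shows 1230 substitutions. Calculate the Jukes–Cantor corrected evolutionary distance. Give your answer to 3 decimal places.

0.830

p = 1230/2450 ≈ 0.502041.
d = −(3/4) ln(1 − 4p/3) = −0.75 ln(1 − 0.669388) = −0.75 ln(0.330612)
  = −0.75 × (-1.106810) = 0.830108 substitutions/site.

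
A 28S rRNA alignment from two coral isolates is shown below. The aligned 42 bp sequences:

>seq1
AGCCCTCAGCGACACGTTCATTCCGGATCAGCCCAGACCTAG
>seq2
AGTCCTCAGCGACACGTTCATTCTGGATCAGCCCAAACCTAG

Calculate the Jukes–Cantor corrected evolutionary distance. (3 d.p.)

0.075

The sequences differ at 3 of 42 sites (3, 24, 36), so p = 3/42 ≈ 0.071429.
d = −(3/4) ln(1 − 4p/3) = −0.75 ln(1 − 0.095239) = −0.75 ln(0.904761)
  = −0.75 × (-0.100084) = 0.075063 substitutions/site.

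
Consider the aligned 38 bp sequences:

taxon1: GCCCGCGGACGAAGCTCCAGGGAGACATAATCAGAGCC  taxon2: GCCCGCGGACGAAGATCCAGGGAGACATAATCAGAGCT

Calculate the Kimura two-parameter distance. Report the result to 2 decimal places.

0.05

Of 38 sites, 1 differences are transitions and 1 are transversions, so P = 1/38 ≈ 0.026316 and Q = 1/38 ≈ 0.026316.
Under the Kimura two-parameter model, d = −½ ln(1 − 2P − Q) − ¼ ln(1 − 2Q).
1 − 2P − Q = 0.921052, giving −½ ln(0.921052) = 0.041119.
1 − 2Q = 0.947368, giving −¼ ln(0.947368) = 0.013517.
d = 0.041119 + 0.013517 = 0.054636.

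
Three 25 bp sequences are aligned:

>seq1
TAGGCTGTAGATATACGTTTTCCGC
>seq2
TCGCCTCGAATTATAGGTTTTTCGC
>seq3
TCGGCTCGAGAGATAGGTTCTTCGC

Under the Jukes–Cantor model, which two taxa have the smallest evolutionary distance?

seq1–seq2: 8/25 differ, p = 0.320, d = 0.417.
seq1–seq3: 7/25 differ, p = 0.280, d = 0.351.
seq2–seq3: 5/25 differ, p = 0.200, d = 0.233.
The smallest distance is between seq2 and seq3.

seq2 and seq3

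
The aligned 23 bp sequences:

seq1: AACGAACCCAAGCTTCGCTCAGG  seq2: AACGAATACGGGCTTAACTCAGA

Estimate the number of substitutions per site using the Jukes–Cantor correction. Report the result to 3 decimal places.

0.390

The sequences differ at 7 of 23 sites (7, 8, 10, 11, 16, 17, 23), so p = 7/23 ≈ 0.304348.
d = −(3/4) ln(1 − 4p/3) = −0.75 ln(1 − 0.405797) = −0.75 ln(0.594203)
  = −0.75 × (-0.520534) = 0.390401 substitutions/site.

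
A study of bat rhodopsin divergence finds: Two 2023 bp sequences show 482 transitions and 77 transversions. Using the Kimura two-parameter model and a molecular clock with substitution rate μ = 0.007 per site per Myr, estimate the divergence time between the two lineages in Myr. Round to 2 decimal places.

P = 482/2023 ≈ 0.23826 and Q = 77/2023 ≈ 0.038062.
Under the Kimura two-parameter model, d = −½ ln(1 − 2P − Q) − ¼ ln(1 − 2Q).
1 − 2P − Q = 0.485418, giving −½ ln(0.485418) = 0.361372.
1 − 2Q = 0.923876, giving −¼ ln(0.923876) = 0.019794.
d = 0.361372 + 0.019794 = 0.381166.
Under a molecular clock d = 2μt, so t = d/(2μ) = 0.381166 / (2 × 0.007) = 27.23 Myr.

27.23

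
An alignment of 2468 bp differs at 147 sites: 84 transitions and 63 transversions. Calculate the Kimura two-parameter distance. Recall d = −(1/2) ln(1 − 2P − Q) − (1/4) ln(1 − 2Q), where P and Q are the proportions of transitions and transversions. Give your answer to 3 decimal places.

P = 84/2468 ≈ 0.034036 and Q = 63/2468 ≈ 0.025527.
Under the Kimura two-parameter model, d = −½ ln(1 − 2P − Q) − ¼ ln(1 − 2Q).
1 − 2P − Q = 0.906401, giving −½ ln(0.906401) = 0.049137.
1 − 2Q = 0.948946, giving −¼ ln(0.948946) = 0.013101.
d = 0.049137 + 0.013101 = 0.062238.

0.062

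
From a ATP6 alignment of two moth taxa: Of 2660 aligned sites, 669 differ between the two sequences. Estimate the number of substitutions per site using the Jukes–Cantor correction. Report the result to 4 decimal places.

p = 669/2660 ≈ 0.251504.
d = −(3/4) ln(1 − 4p/3) = −0.75 ln(1 − 0.335339) = −0.75 ln(0.664661)
  = −0.75 × (-0.408478) = 0.306359 substitutions/site.

0.3064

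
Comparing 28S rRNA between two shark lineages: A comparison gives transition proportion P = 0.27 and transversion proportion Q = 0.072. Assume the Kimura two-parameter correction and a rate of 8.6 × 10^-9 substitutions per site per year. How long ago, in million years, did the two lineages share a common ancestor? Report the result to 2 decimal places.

29.78

Under the Kimura two-parameter model, d = −½ ln(1 − 2P − Q) − ¼ ln(1 − 2Q).
1 − 2P − Q = 0.388, giving −½ ln(0.388) = 0.473375.
1 − 2Q = 0.856, giving −¼ ln(0.856) = 0.038871.
d = 0.473375 + 0.038871 = 0.512246.
Under a molecular clock d = 2μt, so t = d/(2μ) = 0.512246 / (2 × 8.6 × 10^-9) = 29.78 million years.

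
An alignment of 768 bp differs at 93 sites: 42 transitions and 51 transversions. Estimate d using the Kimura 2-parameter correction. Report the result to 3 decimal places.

P = 42/768 ≈ 0.054688 and Q = 51/768 ≈ 0.066406.
Under the Kimura two-parameter model, d = −½ ln(1 − 2P − Q) − ¼ ln(1 − 2Q).
1 − 2P − Q = 0.824218, giving −½ ln(0.824218) = 0.096660.
1 − 2Q = 0.867188, giving −¼ ln(0.867188) = 0.035625.
d = 0.096660 + 0.035625 = 0.132285.

0.132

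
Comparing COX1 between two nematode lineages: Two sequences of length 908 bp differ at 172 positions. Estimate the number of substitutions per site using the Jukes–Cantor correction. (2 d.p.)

0.22

p = 172/908 ≈ 0.189427.
d = −(3/4) ln(1 − 4p/3) = −0.75 ln(1 − 0.252569) = −0.75 ln(0.747431)
  = −0.75 × (-0.291113) = 0.218335 substitutions/site.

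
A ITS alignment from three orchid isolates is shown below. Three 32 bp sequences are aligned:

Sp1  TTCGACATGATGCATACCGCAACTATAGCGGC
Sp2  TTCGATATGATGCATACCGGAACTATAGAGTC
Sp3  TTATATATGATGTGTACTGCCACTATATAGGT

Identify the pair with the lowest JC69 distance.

Sp1–Sp2: 4/32 differ, p = 0.125, d = 0.137.
Sp1–Sp3: 10/32 differ, p = 0.313, d = 0.404.
Sp2–Sp3: 10/32 differ, p = 0.313, d = 0.404.
The smallest distance is between Sp1 and Sp2.

Sp1 and Sp2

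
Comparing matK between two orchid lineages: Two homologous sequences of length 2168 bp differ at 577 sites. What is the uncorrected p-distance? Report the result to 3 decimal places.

p = 577/2168 = 0.266143… ≈ 0.266 (to 3 d.p.).

0.266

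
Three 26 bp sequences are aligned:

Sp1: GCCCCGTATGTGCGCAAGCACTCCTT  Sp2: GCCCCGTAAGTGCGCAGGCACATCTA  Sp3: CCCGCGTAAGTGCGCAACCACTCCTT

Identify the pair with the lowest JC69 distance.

Sp1 and Sp3

Sp1–Sp2: 5/26 differ, p = 0.192, d = 0.222.
Sp1–Sp3: 4/26 differ, p = 0.154, d = 0.172.
Sp2–Sp3: 7/26 differ, p = 0.269, d = 0.334.
The smallest distance is between Sp1 and Sp3.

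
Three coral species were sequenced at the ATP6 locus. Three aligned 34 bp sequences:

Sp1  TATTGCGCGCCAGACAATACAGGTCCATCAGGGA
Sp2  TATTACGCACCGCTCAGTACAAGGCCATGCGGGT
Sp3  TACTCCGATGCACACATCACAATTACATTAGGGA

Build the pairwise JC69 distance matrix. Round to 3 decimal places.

Sp1–Sp2: 11/34 sites differ → p ≈ 0.323529, d = −0.75 ln(1 − 0.431372) = 0.423397 ≈ 0.423.
Sp1–Sp3: 12/34 sites differ → p ≈ 0.352941, d = −0.75 ln(1 − 0.470588) = 0.476991 ≈ 0.477.
Sp2–Sp3: 15/34 sites differ → p ≈ 0.441176, d = −0.75 ln(1 − 0.588235) = 0.665477 ≈ 0.665.

d(Sp1,Sp2) = 0.423, d(Sp1,Sp3) = 0.477, d(Sp2,Sp3) = 0.665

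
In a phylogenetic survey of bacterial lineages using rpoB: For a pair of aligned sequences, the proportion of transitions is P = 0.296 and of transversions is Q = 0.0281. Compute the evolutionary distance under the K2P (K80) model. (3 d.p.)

Under the Kimura two-parameter model, d = −½ ln(1 − 2P − Q) − ¼ ln(1 − 2Q).
1 − 2P − Q = 0.3799, giving −½ ln(0.3799) = 0.483924.
1 − 2Q = 0.9438, giving −¼ ln(0.9438) = 0.014460.
d = 0.483924 + 0.014460 = 0.498384.

0.498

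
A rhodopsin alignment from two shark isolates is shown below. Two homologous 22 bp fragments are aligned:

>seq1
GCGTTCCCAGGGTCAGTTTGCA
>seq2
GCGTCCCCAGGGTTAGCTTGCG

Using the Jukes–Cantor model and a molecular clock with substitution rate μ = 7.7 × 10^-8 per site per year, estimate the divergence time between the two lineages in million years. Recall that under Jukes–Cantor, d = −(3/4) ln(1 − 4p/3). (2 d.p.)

1.35

The sequences differ at 4 of 22 sites (5, 14, 17, 22), so p = 4/22 ≈ 0.181818.
d = −(3/4) ln(1 − 4p/3) = −0.75 ln(1 − 0.242424) = −0.75 ln(0.757576)
  = −0.75 × (-0.277631) = 0.208223 substitutions/site.
Under a molecular clock d = 2μt, so t = d/(2μ) = 0.208223 / (2 × 7.7 × 10^-8) = 1.35 million years.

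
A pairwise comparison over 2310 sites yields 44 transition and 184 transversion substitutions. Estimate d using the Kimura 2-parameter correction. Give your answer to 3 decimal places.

0.106

P = 44/2310 ≈ 0.019048 and Q = 184/2310 ≈ 0.079654.
Under the Kimura two-parameter model, d = −½ ln(1 − 2P − Q) − ¼ ln(1 − 2Q).
1 − 2P − Q = 0.88225, giving −½ ln(0.88225) = 0.062640.
1 − 2Q = 0.840692, giving −¼ ln(0.840692) = 0.043382.
d = 0.062640 + 0.043382 = 0.106022.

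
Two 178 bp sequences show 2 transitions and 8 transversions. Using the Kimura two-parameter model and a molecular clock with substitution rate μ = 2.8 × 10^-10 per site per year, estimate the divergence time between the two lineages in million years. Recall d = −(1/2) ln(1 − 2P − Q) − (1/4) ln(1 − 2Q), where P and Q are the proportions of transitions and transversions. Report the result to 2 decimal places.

104.37

P = 2/178 ≈ 0.011236 and Q = 8/178 ≈ 0.044944.
Under the Kimura two-parameter model, d = −½ ln(1 − 2P − Q) − ¼ ln(1 − 2Q).
1 − 2P − Q = 0.932584, giving −½ ln(0.932584) = 0.034898.
1 − 2Q = 0.910112, giving −¼ ln(0.910112) = 0.023547.
d = 0.034898 + 0.023547 = 0.058445.
Under a molecular clock d = 2μt, so t = d/(2μ) = 0.058445 / (2 × 2.8 × 10^-10) = 104.37 million years.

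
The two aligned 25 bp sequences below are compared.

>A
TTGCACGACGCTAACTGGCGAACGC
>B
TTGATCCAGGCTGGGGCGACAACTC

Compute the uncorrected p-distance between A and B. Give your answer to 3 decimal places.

The sequences differ at 12 of 25 positions.
p = 12/25 = 0.480.

0.480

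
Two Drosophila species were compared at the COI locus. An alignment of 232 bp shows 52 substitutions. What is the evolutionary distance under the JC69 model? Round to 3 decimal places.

0.266

p = 52/232 ≈ 0.224138.
d = −(3/4) ln(1 − 4p/3) = −0.75 ln(1 − 0.298851) = −0.75 ln(0.701149)
  = −0.75 × (-0.355035) = 0.266276 substitutions/site.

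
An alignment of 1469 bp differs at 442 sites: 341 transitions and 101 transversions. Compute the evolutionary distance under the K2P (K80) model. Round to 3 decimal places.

0.418

P = 341/1469 ≈ 0.232131 and Q = 101/1469 ≈ 0.068754.
Under the Kimura two-parameter model, d = −½ ln(1 − 2P − Q) − ¼ ln(1 − 2Q).
1 − 2P − Q = 0.466984, giving −½ ln(0.466984) = 0.380730.
1 − 2Q = 0.862492, giving −¼ ln(0.862492) = 0.036982.
d = 0.380730 + 0.036982 = 0.417712.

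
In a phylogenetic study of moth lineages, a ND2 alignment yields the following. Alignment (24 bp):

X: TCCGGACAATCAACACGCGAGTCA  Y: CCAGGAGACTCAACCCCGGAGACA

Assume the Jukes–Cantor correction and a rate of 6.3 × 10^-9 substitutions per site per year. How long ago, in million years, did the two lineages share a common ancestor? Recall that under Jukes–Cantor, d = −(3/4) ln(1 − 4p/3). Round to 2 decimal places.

The sequences differ at 8 of 24 sites (1, 3, 7, 9, 15, 17, 18, 22), so p = 8/24 ≈ 0.333333.
d = −(3/4) ln(1 − 4p/3) = −0.75 ln(1 − 0.444444) = −0.75 ln(0.555556)
  = −0.75 × (-0.587786) = 0.440840 substitutions/site.
Under a molecular clock d = 2μt, so t = d/(2μ) = 0.440840 / (2 × 6.3 × 10^-9) = 34.99 million years.

34.99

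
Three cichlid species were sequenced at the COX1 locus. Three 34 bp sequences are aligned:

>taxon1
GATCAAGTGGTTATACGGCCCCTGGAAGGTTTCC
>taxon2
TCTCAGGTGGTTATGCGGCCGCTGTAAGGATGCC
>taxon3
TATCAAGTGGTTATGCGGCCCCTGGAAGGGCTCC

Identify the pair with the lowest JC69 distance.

taxon1 and taxon3

taxon1–taxon2: 8/34 differ, p = 0.235, d = 0.282.
taxon1–taxon3: 4/34 differ, p = 0.118, d = 0.128.
taxon2–taxon3: 7/34 differ, p = 0.206, d = 0.241.
The smallest distance is between taxon1 and taxon3.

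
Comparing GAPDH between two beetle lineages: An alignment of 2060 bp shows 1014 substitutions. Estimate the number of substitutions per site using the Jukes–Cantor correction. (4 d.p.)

0.8010

p = 1014/2060 ≈ 0.492233.
d = −(3/4) ln(1 − 4p/3) = −0.75 ln(1 − 0.656311) = −0.75 ln(0.343689)
  = −0.75 × (-1.068018) = 0.801014 substitutions/site.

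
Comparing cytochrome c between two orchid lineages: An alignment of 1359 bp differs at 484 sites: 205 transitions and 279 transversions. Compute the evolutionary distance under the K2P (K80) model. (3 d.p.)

0.486

P = 205/1359 ≈ 0.150846 and Q = 279/1359 ≈ 0.205298.
Under the Kimura two-parameter model, d = −½ ln(1 − 2P − Q) − ¼ ln(1 − 2Q).
1 − 2P − Q = 0.49301, giving −½ ln(0.49301) = 0.353613.
1 − 2Q = 0.589404, giving −¼ ln(0.589404) = 0.132161.
d = 0.353613 + 0.132161 = 0.485774.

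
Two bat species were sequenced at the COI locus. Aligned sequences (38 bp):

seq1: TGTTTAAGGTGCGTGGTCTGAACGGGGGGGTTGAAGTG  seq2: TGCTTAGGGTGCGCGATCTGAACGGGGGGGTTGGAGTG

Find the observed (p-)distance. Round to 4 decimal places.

0.1316

The sequences differ at 5 of 38 positions (sites 3, 7, 14, 16, 34).
p = 5/38 = 0.131578… ≈ 0.1316 (to 4 d.p.).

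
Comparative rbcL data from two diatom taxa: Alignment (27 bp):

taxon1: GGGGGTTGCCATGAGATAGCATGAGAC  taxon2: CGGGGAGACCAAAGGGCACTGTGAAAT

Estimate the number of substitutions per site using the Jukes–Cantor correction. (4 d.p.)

0.8817

The sequences differ at 14 of 27 sites, so p = 14/27 ≈ 0.518519.
d = −(3/4) ln(1 − 4p/3) = −0.75 ln(1 − 0.691359) = −0.75 ln(0.308641)
  = −0.75 × (-1.175576) = 0.881682 substitutions/site.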